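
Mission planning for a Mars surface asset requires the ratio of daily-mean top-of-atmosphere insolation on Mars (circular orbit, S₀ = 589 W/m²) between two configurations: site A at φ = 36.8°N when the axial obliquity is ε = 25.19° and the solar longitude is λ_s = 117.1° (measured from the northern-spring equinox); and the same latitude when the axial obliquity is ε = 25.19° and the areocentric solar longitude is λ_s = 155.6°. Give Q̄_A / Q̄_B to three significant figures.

— Configuration A (φ=+36.8°):
Solar declination: sin δ = sin ε · sin λ_s = sin 25.19° × sin 117.1° = 0.37889, so δ = +22.265°.
cos H₀ = −tan(+36.8°) tan(+22.265°) = -0.3063, H₀ = 1.8821 rad.
Bracket: H₀ sin φ sin δ + cos φ cos δ sin H₀ = 1.8821×0.59902×0.37889 + 0.80073×0.92544×0.95194 = 0.427166 + 0.705414 = 1.132580.
Q̄ = (S₀/π) × [bracket] = (589/π) × 1.132580 = 212.34 W/m².
— Configuration B (φ=+36.8°):
sin δ = sin 25.19° × sin 155.6° = 0.17583, so δ = +10.127°.
cos H₀ = −tan(+36.8°) tan(+10.127°) = -0.1336, H₀ = 1.7048 rad.
Bracket: H₀ sin φ sin δ + cos φ cos δ sin H₀ = 1.7048×0.59902×0.17583 + 0.80073×0.98442×0.99103 = 0.179559 + 0.781184 = 0.960743.
Q̄ = (S₀/π) × [bracket] = (589/π) × 0.960743 = 180.12 W/m².
Ratio Q̄_A / Q̄_B = 212.34 / 180.12 = 1.179.

Q̄_A / Q̄_B ≈ 1.18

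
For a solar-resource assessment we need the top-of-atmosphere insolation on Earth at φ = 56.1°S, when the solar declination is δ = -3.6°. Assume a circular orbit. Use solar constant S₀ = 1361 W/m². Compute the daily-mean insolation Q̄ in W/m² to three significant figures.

cos H₀ = −tan(-56.1°) tan(-3.600°) = -0.0936, H₀ = 1.6646 rad.
Bracket: H₀ sin φ sin δ + cos φ cos δ sin H₀ = 1.6646×-0.83001×-0.06279 + 0.55775×0.99803×0.99561 = 0.086753 + 0.554208 = 0.640961.
Q̄ = (S₀/π) × [bracket] = (1361/π) × 0.640961 = 277.7 W/m².

Q̄ ≈ 278 W/m²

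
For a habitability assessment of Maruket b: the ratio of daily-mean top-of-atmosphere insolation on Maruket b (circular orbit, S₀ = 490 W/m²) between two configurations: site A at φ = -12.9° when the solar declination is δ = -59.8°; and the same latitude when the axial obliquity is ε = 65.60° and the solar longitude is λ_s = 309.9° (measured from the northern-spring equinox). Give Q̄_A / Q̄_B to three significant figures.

Q̄_A / Q̄_B ≈ 0.867

— Configuration A (φ=-12.9°):
cos H₀ = −tan(-12.9°) tan(-59.800°) = -0.3935, H₀ = 1.9752 rad.
Bracket: H₀ sin φ sin δ + cos φ cos δ sin H₀ = 1.9752×-0.22325×-0.86427 + 0.97476×0.50302×0.91932 = 0.381111 + 0.450764 = 0.831875.
Q̄ = (S₀/π) × [bracket] = (490/π) × 0.831875 = 129.75 W/m².
— Configuration B (φ=-12.9°):
Solar declination: sin δ = sin ε · sin λ_s = sin 65.60° × sin 309.9° = -0.69864, so δ = -44.318°.
cos H₀ = −tan(-12.9°) tan(-44.318°) = -0.2236, H₀ = 1.7963 rad.
Bracket: H₀ sin φ sin δ + cos φ cos δ sin H₀ = 1.7963×-0.22325×-0.69864 + 0.97476×0.71547×0.97467 = 0.280171 + 0.679746 = 0.959917.
Q̄ = (S₀/π) × [bracket] = (490/π) × 0.959917 = 149.72 W/m².
Ratio Q̄_A / Q̄_B = 129.75 / 149.72 = 0.8666.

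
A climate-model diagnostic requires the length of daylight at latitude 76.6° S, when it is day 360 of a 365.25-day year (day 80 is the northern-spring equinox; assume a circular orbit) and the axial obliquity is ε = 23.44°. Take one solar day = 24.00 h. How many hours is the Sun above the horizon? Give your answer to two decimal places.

Solar longitude: λ_s = 360° × (360 − 80)/365.25 = 275.975°.
sin δ = sin 23.44° × sin 275.975° = -0.39563, so δ = -23.305°.
Sunrise equation: cos H₀ = −tan φ · tan δ = -1.8082 ≤ −1, so the Sun never sets (polar day) and H₀ = π.
Daylight = 2H₀/(2π) × 24.00 h = (3.1416/π) × 24.00 = 24.00 h.

24.00 h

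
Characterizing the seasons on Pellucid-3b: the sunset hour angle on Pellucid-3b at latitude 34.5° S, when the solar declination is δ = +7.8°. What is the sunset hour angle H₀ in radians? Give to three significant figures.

H₀ = 1.48 rad

cos H₀ = −tan φ · tan δ = −tan(-34.5°) × tan(+7.800°) = 0.0941, so H₀ = 1.4765 rad = 84.60°.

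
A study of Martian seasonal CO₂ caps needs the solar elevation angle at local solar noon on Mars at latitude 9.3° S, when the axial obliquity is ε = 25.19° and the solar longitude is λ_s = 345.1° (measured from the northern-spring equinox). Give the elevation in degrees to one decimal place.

Solar declination: sin δ = sin ε · sin λ_s = sin 25.19° × sin 345.1° = -0.10944, so δ = -6.283°.
At local noon the hour angle is zero, so the zenith angle equals |φ − δ| = |-9.3° − (-6.283°)| = 3.017°.
Elevation = 90° − 3.017° = 87.0°.

87.0°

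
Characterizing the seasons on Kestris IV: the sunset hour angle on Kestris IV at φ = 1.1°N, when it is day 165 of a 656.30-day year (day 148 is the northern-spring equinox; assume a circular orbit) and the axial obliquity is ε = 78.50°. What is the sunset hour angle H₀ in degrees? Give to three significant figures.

H₀ = 90.2°

Solar longitude: λ_s = 360° × (165 − 148)/656.30 = 9.325°.
sin δ = sin 78.50° × sin 9.325° = 0.15878, so δ = +9.136°.
cos H₀ = −tan φ · tan δ = −tan(+1.1°) × tan(+9.136°) = -0.0031, so H₀ = 1.5739 rad = 90.18°.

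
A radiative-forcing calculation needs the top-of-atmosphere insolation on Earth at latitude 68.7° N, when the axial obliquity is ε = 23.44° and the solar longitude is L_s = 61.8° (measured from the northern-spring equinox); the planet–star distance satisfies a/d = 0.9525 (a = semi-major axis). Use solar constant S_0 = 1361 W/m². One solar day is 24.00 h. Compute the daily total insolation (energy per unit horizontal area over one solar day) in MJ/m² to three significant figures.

Solar declination: sin δ = sin ε · sin L_s = sin 23.44° × sin 61.8° = 0.35057, so δ = +20.522°.
cos h₀ = −tan(+68.7°) tan(+20.522°) = -0.9601, h₀ = 2.8582 rad.
Bracket: h₀ sin ϕ sin δ + cos ϕ cos δ sin h₀ = 2.8582×0.93169×0.35057 + 0.36325×0.93654×0.27964 = 0.933553 + 0.095133 = 1.028686.
Inverse-square distance factor (a/d)² = 0.9525² = 0.907256.
Q̄ = (S_0/π) × 0.907256 × [bracket] = (1361/π) × 0.907256 × 1.028686 = 404.32 W/m².
Daily total = Q̄ × 24.00 h × 3600 s/h = 404.32 × 24.00 × 3600 / 10⁶ = 34.93 MJ/m².

34.9 MJ/m²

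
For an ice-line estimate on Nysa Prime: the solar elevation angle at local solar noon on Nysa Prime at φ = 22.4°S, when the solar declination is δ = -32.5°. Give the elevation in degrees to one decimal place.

At local noon the hour angle is zero, so the zenith angle equals |φ − δ| = |-22.4° − (-32.500°)| = 10.100°.
Elevation = 90° − 10.100° = 79.9°.

79.9°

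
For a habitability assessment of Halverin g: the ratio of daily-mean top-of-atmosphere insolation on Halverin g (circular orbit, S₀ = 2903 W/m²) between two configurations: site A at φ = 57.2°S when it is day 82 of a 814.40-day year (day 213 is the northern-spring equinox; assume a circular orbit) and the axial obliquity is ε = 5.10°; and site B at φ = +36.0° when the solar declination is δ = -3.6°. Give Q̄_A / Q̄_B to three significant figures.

— Configuration A (φ=-57.2°):
Solar longitude: λ_s = 360° × (82 − 213)/814.40 = -57.908°, i.e. -57.908° + 360° = 302.092°.
sin δ = sin 5.10° × sin 302.092° = -0.07531, so δ = -4.319°.
cos H₀ = −tan(-57.2°) tan(-4.319°) = -0.1172, H₀ = 1.6883 rad.
Bracket: H₀ sin φ sin δ + cos φ cos δ sin H₀ = 1.6883×-0.84057×-0.07531 + 0.54171×0.99716×0.99311 = 0.106875 + 0.536450 = 0.643325.
Q̄ = (S₀/π) × [bracket] = (2903/π) × 0.643325 = 594.47 W/m².
— Configuration B (φ=+36.0°):
cos H₀ = −tan(+36.0°) tan(-3.600°) = 0.0457, H₀ = 1.5251 rad.
Bracket: H₀ sin φ sin δ + cos φ cos δ sin H₀ = 1.5251×0.58779×-0.06279 + 0.80902×0.99803×0.99895 = -0.056287 + 0.806578 = 0.750291.
Q̄ = (S₀/π) × [bracket] = (2903/π) × 0.750291 = 693.31 W/m².
Ratio Q̄_A / Q̄_B = 594.47 / 693.31 = 0.8574.

Q̄_A / Q̄_B ≈ 0.857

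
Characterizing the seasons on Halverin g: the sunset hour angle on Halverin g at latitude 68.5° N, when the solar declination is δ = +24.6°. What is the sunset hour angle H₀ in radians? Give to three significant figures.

Sunrise equation: cos H₀ = −tan φ · tan δ = -1.1623 ≤ −1, so the host star never sets (polar day) and H₀ = π.

H₀ = 3.14 rad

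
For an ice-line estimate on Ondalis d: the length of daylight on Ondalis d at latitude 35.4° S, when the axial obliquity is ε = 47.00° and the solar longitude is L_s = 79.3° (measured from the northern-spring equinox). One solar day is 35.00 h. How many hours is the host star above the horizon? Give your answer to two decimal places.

8.31 h

Solar declination: sin δ = sin ε · sin L_s = sin 47.00° × sin 79.3° = 0.71864, so δ = +45.942°.
cos h₀ = −tan ϕ · tan δ = −tan(-35.4°) × tan(+45.942°) = 0.7344, so h₀ = 0.7460 rad = 42.74°.
Daylight = 2h₀/(2π) × 35.00 h = (0.7460/π) × 35.00 = 8.31 h.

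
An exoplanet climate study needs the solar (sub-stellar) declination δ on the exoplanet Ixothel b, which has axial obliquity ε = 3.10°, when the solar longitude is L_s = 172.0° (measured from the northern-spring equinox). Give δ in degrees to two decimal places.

sin δ = sin ε · sin L_s = sin 3.10° × sin 172.0° = 0.007526.
δ = arcsin(0.007526) = +0.43°.

δ = +0.43°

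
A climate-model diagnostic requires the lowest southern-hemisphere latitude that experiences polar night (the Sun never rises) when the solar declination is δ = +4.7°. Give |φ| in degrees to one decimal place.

|φ| = 85.3°

Polar night requires cos H₀ = −tan φ tan δ ≥ 1, i.e. tan φ tan δ ≤ −1.
The boundary is |tan φ| · |tan δ| = 1, so |φ| = 90° − |δ| = 90° − 4.7° = 85.3° in the southern hemisphere.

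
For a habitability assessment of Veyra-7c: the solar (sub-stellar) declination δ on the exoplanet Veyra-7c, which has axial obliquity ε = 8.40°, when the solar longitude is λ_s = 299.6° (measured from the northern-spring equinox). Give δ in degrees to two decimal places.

δ = -7.30°

sin δ = sin ε · sin λ_s = sin 8.40° × sin 299.6° = -0.127018.
δ = arcsin(-0.127018) = -7.30°.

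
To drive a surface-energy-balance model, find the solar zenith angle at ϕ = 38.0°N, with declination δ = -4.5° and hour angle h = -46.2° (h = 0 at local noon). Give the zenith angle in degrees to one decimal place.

cos θ_z = sin ϕ sin δ + cos ϕ cos δ cos h = -0.048304 + 0.543735 = 0.495431.
θ_z = arccos(0.495431) = 60.3°.

θ_z = 60.3°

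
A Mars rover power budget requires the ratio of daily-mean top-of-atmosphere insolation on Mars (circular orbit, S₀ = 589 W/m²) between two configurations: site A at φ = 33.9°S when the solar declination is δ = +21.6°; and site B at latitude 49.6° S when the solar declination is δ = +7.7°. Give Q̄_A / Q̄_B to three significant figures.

Q̄_A / Q̄_B ≈ 0.973

— Configuration A (φ=-33.9°):
cos H₀ = −tan(-33.9°) tan(+21.600°) = 0.2661, H₀ = 1.3015 rad.
Bracket: H₀ sin φ sin δ + cos φ cos δ sin H₀ = 1.3015×-0.55775×0.36812 + 0.83001×0.92978×0.96396 = -0.267223 + 0.743914 = 0.476691.
Q̄ = (S₀/π) × [bracket] = (589/π) × 0.476691 = 89.372 W/m².
— Configuration B (φ=-49.6°):
cos H₀ = −tan(-49.6°) tan(+7.700°) = 0.1589, H₀ = 1.4113 rad.
Bracket: H₀ sin φ sin δ + cos φ cos δ sin H₀ = 1.4113×-0.76154×0.13399 + 0.64812×0.99098×0.98730 = -0.144007 + 0.634117 = 0.490110.
Q̄ = (S₀/π) × [bracket] = (589/π) × 0.490110 = 91.888 W/m².
Ratio Q̄_A / Q̄_B = 89.372 / 91.888 = 0.9726.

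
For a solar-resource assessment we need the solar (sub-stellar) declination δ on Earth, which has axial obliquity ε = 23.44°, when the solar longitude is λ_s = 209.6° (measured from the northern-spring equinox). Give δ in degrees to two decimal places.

sin δ = sin ε · sin λ_s = sin 23.44° × sin 209.6° = -0.196484.
δ = arcsin(-0.196484) = -11.33°.

δ = -11.33°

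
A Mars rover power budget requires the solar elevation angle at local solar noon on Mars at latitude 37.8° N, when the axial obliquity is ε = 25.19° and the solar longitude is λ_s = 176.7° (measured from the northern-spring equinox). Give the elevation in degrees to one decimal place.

Solar declination: sin δ = sin ε · sin λ_s = sin 25.19° × sin 176.7° = 0.02450, so δ = +1.404°.
At local noon the hour angle is zero, so the zenith angle equals |φ − δ| = |+37.8° − (+1.404°)| = 36.396°.
Elevation = 90° − 36.396° = 53.6°.

53.6°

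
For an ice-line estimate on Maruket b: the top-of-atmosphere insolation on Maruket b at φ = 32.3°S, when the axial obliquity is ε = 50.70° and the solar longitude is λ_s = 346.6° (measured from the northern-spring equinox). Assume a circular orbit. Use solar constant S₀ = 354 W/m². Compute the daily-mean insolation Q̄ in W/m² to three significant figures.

Q̄ ≈ 111 W/m²

Solar declination: sin δ = sin ε · sin λ_s = sin 50.70° × sin 346.6° = -0.17934, so δ = -10.331°.
cos H₀ = −tan(-32.3°) tan(-10.331°) = -0.1152, H₀ = 1.6863 rad.
Bracket: H₀ sin φ sin δ + cos φ cos δ sin H₀ = 1.6863×-0.53435×-0.17934 + 0.84526×0.98379×0.99334 = 0.161599 + 0.826020 = 0.987619.
Q̄ = (S₀/π) × [bracket] = (354/π) × 0.987619 = 111.3 W/m².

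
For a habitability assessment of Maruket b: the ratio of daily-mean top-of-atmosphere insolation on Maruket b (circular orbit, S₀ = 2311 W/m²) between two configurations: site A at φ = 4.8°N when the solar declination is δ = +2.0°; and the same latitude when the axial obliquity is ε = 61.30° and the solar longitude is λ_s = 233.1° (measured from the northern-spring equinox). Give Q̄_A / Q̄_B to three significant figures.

Q̄_A / Q̄_B ≈ 1.61

— Configuration A (φ=+4.8°):
cos H₀ = −tan(+4.8°) tan(+2.000°) = -0.0029, H₀ = 1.5737 rad.
Bracket: H₀ sin φ sin δ + cos φ cos δ sin H₀ = 1.5737×0.08368×0.03490 + 0.99649×0.99939×1.00000 = 0.004596 + 0.995882 = 1.000478.
Q̄ = (S₀/π) × [bracket] = (2311/π) × 1.000478 = 735.97 W/m².
— Configuration B (φ=+4.8°):
Solar declination: sin δ = sin ε · sin λ_s = sin 61.30° × sin 233.1° = -0.70144, so δ = -44.543°.
cos H₀ = −tan(+4.8°) tan(-44.543°) = 0.0826, H₀ = 1.4881 rad.
Bracket: H₀ sin φ sin δ + cos φ cos δ sin H₀ = 1.4881×0.08368×-0.70144 + 0.99649×0.71273×0.99658 = -0.087346 + 0.707799 = 0.620453.
Q̄ = (S₀/π) × [bracket] = (2311/π) × 0.620453 = 456.41 W/m².
Ratio Q̄_A / Q̄_B = 735.97 / 456.41 = 1.613.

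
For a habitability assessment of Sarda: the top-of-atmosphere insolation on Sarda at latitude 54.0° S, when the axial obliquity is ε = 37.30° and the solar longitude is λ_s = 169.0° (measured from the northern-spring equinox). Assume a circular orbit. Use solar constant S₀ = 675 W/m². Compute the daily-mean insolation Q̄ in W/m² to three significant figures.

Solar declination: sin δ = sin ε · sin λ_s = sin 37.30° × sin 169.0° = 0.11563, so δ = +6.640°.
cos H₀ = −tan(-54.0°) tan(+6.640°) = 0.1602, H₀ = 1.4099 rad.
Bracket: H₀ sin φ sin δ + cos φ cos δ sin H₀ = 1.4099×-0.80902×0.11563 + 0.58779×0.99329×0.98708 = -0.131892 + 0.576303 = 0.444411.
Q̄ = (S₀/π) × [bracket] = (675/π) × 0.444411 = 95.49 W/m².

Q̄ ≈ 95.5 W/m²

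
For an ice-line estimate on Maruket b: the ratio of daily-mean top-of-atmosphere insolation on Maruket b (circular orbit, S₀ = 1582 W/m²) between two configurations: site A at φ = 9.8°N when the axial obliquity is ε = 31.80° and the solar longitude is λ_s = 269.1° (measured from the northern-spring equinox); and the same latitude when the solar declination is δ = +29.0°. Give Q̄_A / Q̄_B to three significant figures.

— Configuration A (φ=+9.8°):
Solar declination: sin δ = sin ε · sin λ_s = sin 31.80° × sin 269.1° = -0.52689, so δ = -31.796°.
cos H₀ = −tan(+9.8°) tan(-31.796°) = 0.1071, H₀ = 1.4635 rad.
Bracket: H₀ sin φ sin δ + cos φ cos δ sin H₀ = 1.4635×0.17021×-0.52689 + 0.98541×0.84993×0.99425 = -0.131250 + 0.832714 = 0.701464.
Q̄ = (S₀/π) × [bracket] = (1582/π) × 0.701464 = 353.23 W/m².
— Configuration B (φ=+9.8°):
cos H₀ = −tan(+9.8°) tan(+29.000°) = -0.0957, H₀ = 1.6667 rad.
Bracket: H₀ sin φ sin δ + cos φ cos δ sin H₀ = 1.6667×0.17021×0.48481 + 0.98541×0.87462×0.99541 = 0.137535 + 0.857903 = 0.995438.
Q̄ = (S₀/π) × [bracket] = (1582/π) × 0.995438 = 501.27 W/m².
Ratio Q̄_A / Q̄_B = 353.23 / 501.27 = 0.7047.

Q̄_A / Q̄_B ≈ 0.705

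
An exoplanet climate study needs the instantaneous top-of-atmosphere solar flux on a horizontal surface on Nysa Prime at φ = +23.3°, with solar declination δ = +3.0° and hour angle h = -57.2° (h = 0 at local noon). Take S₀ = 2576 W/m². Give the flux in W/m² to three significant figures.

1.33e+03 W/m²

cos θ_z = sin φ sin δ + cos φ cos δ cos h = 0.020701 + 0.496848 = 0.517549.
Flux = S₀ · cos θ_z = 2576 × 0.517549 = 1333 W/m².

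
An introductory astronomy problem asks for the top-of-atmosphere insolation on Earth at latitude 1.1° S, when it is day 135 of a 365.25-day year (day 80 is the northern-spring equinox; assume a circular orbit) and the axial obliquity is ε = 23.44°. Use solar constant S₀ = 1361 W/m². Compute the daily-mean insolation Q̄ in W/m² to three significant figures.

Solar longitude: λ_s = 360° × (135 − 80)/365.25 = 54.209°.
sin δ = sin 23.44° × sin 54.209° = 0.32267, so δ = +18.824°.
cos H₀ = −tan(-1.1°) tan(+18.824°) = 0.0065, H₀ = 1.5643 rad.
Bracket: H₀ sin φ sin δ + cos φ cos δ sin H₀ = 1.5643×-0.01920×0.32267 + 0.99982×0.94651×0.99998 = -0.009691 + 0.946321 = 0.936630.
Q̄ = (S₀/π) × [bracket] = (1361/π) × 0.936630 = 405.8 W/m².

Q̄ ≈ 406 W/m²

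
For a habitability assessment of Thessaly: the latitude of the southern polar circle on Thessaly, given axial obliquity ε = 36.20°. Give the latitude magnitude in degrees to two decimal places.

53.80°

The polar circle is the lowest latitude that experiences at least one full rotation of continuous darkness at the northern-summer solstice; it lies at |ϕ| = 90° − ε = 90° − 36.20° = 53.80°.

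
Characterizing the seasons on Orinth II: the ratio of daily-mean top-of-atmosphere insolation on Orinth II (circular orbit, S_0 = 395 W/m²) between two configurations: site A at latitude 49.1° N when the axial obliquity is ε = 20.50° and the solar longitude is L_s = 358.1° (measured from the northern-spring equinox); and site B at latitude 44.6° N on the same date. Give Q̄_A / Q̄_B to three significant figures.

Q̄_A / Q̄_B ≈ 0.917

— Configuration A (ϕ=+49.1°):
Solar declination: sin δ = sin ε · sin L_s = sin 20.50° × sin 358.1° = -0.01161, so δ = -0.665°.
cos h₀ = −tan(+49.1°) tan(-0.665°) = 0.0134, h₀ = 1.5574 rad.
Bracket: h₀ sin ϕ sin δ + cos ϕ cos δ sin h₀ = 1.5574×0.75585×-0.01161 + 0.65474×0.99993×0.99991 = -0.013667 + 0.654635 = 0.640968.
Q̄ = (S_0/π) × [bracket] = (395/π) × 0.640968 = 80.590 W/m².
— Configuration B (ϕ=+44.6°):
cos h₀ = −tan(+44.6°) tan(-0.665°) = 0.0115, h₀ = 1.5593 rad.
Bracket: h₀ sin ϕ sin δ + cos ϕ cos δ sin h₀ = 1.5593×0.70215×-0.01161 + 0.71203×0.99993×0.99993 = -0.012711 + 0.711930 = 0.699219.
Q̄ = (S_0/π) × [bracket] = (395/π) × 0.699219 = 87.914 W/m².
Ratio Q̄_A / Q̄_B = 80.590 / 87.914 = 0.9167.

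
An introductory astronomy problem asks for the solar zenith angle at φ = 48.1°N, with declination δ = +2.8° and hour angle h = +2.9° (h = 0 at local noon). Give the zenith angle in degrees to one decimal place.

θ_z = 45.4°

cos θ_z = sin φ sin δ + cos φ cos δ cos h = 0.036359 + 0.666181 = 0.702540.
θ_z = arccos(0.702540) = 45.4°.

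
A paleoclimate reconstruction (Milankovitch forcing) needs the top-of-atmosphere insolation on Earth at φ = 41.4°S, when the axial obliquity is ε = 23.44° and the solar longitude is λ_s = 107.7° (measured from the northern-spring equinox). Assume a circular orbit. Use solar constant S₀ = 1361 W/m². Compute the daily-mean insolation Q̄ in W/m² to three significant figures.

Solar declination: sin δ = sin ε · sin λ_s = sin 23.44° × sin 107.7° = 0.37896, so δ = +22.269°.
cos H₀ = −tan(-41.4°) tan(+22.269°) = 0.3610, H₀ = 1.2014 rad.
Bracket: H₀ sin φ sin δ + cos φ cos δ sin H₀ = 1.2014×-0.66131×0.37896 + 0.75011×0.92541×0.93256 = -0.301083 + 0.647345 = 0.346262.
Q̄ = (S₀/π) × [bracket] = (1361/π) × 0.346262 = 150.0 W/m².

Q̄ ≈ 150 W/m²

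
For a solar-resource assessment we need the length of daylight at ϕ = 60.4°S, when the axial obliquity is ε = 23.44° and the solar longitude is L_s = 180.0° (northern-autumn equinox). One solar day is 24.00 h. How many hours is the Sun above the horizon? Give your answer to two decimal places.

12.00 h

Solar declination: sin δ = sin ε · sin L_s = sin 23.44° × sin 180.0° = 0.00000, so δ = +0.000°.
cos h₀ = −tan ϕ · tan δ = −tan(-60.4°) × tan(+0.000°) = 0.0000, so h₀ = 1.5708 rad = 90.00°.
Daylight = 2h₀/(2π) × 24.00 h = (1.5708/π) × 24.00 = 12.00 h.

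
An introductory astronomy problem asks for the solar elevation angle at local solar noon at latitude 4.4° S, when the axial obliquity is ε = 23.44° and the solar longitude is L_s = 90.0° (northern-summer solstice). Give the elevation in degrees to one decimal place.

Solar declination: sin δ = sin ε · sin L_s = sin 23.44° × sin 90.0° = 0.39779, so δ = +23.440°.
At local noon the hour angle is zero, so the zenith angle equals |ϕ − δ| = |-4.4° − (+23.440°)| = 27.840°.
Elevation = 90° − 27.840° = 62.2°.

62.2°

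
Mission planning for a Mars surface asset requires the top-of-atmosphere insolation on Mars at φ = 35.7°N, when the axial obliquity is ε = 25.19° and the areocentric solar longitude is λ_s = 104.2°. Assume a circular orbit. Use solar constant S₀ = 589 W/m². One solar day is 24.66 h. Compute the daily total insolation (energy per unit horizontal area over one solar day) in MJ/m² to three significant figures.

sin δ = sin 25.19° × sin 104.2° = 0.41262, so δ = +24.369°.
cos H₀ = −tan(+35.7°) tan(+24.369°) = -0.3255, H₀ = 1.9023 rad.
Bracket: H₀ sin φ sin δ + cos φ cos δ sin H₀ = 1.9023×0.58354×0.41262 + 0.81208×0.91090×0.94554 = 0.458036 + 0.699438 = 1.157474.
Q̄ = (S₀/π) × [bracket] = (589/π) × 1.157474 = 217.01 W/m².
Daily total = Q̄ × 24.66 h × 3600 s/h = 217.01 × 24.66 × 3600 / 10⁶ = 19.27 MJ/m².

19.3 MJ/m²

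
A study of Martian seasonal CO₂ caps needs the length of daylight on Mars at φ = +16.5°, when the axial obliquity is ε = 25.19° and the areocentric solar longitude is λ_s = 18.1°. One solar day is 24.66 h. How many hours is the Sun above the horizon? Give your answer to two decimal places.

sin δ = sin 25.19° × sin 18.1° = 0.13223, so δ = +7.599°.
cos H₀ = −tan φ · tan δ = −tan(+16.5°) × tan(+7.599°) = -0.0395, so H₀ = 1.6103 rad = 92.26°.
Daylight = 2H₀/(2π) × 24.66 h = (1.6103/π) × 24.66 = 12.64 h.

12.64 h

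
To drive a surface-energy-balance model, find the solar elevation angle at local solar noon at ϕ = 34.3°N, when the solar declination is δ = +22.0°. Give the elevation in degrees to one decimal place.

77.7°

At local noon the hour angle is zero, so the zenith angle equals |ϕ − δ| = |+34.3° − (+22.000°)| = 12.300°.
Elevation = 90° − 12.300° = 77.7°.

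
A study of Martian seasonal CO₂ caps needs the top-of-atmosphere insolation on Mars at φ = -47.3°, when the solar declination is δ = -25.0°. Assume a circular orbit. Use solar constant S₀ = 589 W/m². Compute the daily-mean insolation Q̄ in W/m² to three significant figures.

Q̄ ≈ 222 W/m²

cos H₀ = −tan(-47.3°) tan(-25.000°) = -0.5053, H₀ = 2.1006 rad.
Bracket: H₀ sin φ sin δ + cos φ cos δ sin H₀ = 2.1006×-0.73491×-0.42262 + 0.67816×0.90631×0.86292 = 0.652420 + 0.530371 = 1.182791.
Q̄ = (S₀/π) × [bracket] = (589/π) × 1.182791 = 221.8 W/m².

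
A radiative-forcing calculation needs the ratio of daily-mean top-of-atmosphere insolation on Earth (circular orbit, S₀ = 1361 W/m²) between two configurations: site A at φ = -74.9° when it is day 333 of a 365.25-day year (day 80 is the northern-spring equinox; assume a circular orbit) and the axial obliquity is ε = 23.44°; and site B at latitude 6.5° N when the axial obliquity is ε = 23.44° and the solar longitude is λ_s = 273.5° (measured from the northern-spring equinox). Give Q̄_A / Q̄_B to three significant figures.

Q̄_A / Q̄_B ≈ 1.34

— Configuration A (φ=-74.9°):
Solar longitude: λ_s = 360° × (333 − 80)/365.25 = 249.363°.
sin δ = sin 23.44° × sin 249.363° = -0.37226, so δ = -21.855°.
cos H₀ = −tan(-74.9°) tan(-21.855°) = -1.4865 ≤ −1 ⇒ polar day, H₀ = π.
Bracket: H₀ sin φ sin δ + cos φ cos δ sin H₀ = 3.1416×-0.96547×-0.37226 + 0.26050×0.92813×0.00000 = 1.129109 + 0.000000 = 1.129109.
Q̄ = (S₀/π) × [bracket] = (1361/π) × 1.129109 = 489.15 W/m².
— Configuration B (φ=+6.5°):
Solar declination: sin δ = sin ε · sin λ_s = sin 23.44° × sin 273.5° = -0.39705, so δ = -23.394°.
cos H₀ = −tan(+6.5°) tan(-23.394°) = 0.0493, H₀ = 1.5215 rad.
Bracket: H₀ sin φ sin δ + cos φ cos δ sin H₀ = 1.5215×0.11320×-0.39705 + 0.99357×0.91780×0.99878 = -0.068385 + 0.910786 = 0.842401.
Q̄ = (S₀/π) × [bracket] = (1361/π) × 0.842401 = 364.94 W/m².
Ratio Q̄_A / Q̄_B = 489.15 / 364.94 = 1.340.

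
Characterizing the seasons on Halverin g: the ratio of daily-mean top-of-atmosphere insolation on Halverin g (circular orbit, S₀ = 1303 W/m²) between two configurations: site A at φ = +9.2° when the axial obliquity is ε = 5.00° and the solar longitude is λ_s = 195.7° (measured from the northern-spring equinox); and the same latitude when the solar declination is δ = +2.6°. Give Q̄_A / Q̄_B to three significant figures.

Q̄_A / Q̄_B ≈ 0.983

— Configuration A (φ=+9.2°):
Solar declination: sin δ = sin ε · sin λ_s = sin 5.00° × sin 195.7° = -0.02358, so δ = -1.351°.
cos H₀ = −tan(+9.2°) tan(-1.351°) = 0.0038, H₀ = 1.5670 rad.
Bracket: H₀ sin φ sin δ + cos φ cos δ sin H₀ = 1.5670×0.15988×-0.02358 + 0.98714×0.99972×0.99999 = -0.005908 + 0.986854 = 0.980946.
Q̄ = (S₀/π) × [bracket] = (1303/π) × 0.980946 = 406.85 W/m².
— Configuration B (φ=+9.2°):
cos H₀ = −tan(+9.2°) tan(+2.600°) = -0.0074, H₀ = 1.5782 rad.
Bracket: H₀ sin φ sin δ + cos φ cos δ sin H₀ = 1.5782×0.15988×0.04536 + 0.98714×0.99897×0.99997 = 0.011445 + 0.986094 = 0.997539.
Q̄ = (S₀/π) × [bracket] = (1303/π) × 0.997539 = 413.74 W/m².
Ratio Q̄_A / Q̄_B = 406.85 / 413.74 = 0.9833.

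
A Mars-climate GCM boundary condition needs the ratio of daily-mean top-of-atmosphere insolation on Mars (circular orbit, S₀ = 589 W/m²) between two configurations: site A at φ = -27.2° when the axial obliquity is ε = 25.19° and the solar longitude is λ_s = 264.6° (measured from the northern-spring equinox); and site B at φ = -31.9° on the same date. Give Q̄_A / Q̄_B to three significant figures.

Q̄_A / Q̄_B ≈ 0.982

— Configuration A (φ=-27.2°):
Solar declination: sin δ = sin ε · sin λ_s = sin 25.19° × sin 264.6° = -0.42373, so δ = -25.070°.
cos H₀ = −tan(-27.2°) tan(-25.070°) = -0.2404, H₀ = 1.8136 rad.
Bracket: H₀ sin φ sin δ + cos φ cos δ sin H₀ = 1.8136×-0.45710×-0.42373 + 0.88942×0.90579×0.97067 = 0.351271 + 0.781999 = 1.133270.
Q̄ = (S₀/π) × [bracket] = (589/π) × 1.133270 = 212.47 W/m².
— Configuration B (φ=-31.9°):
cos H₀ = −tan(-31.9°) tan(-25.070°) = -0.2912, H₀ = 1.8663 rad.
Bracket: H₀ sin φ sin δ + cos φ cos δ sin H₀ = 1.8663×-0.52844×-0.42373 + 0.84897×0.90579×0.95667 = 0.417894 + 0.735668 = 1.153562.
Q̄ = (S₀/π) × [bracket] = (589/π) × 1.153562 = 216.28 W/m².
Ratio Q̄_A / Q̄_B = 212.47 / 216.28 = 0.9824.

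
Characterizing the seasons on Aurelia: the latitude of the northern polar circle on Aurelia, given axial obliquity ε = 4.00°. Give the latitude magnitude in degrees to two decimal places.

86.00°

The polar circle is the lowest latitude that experiences at least one full rotation of continuous daylight at the northern-summer solstice; it lies at |φ| = 90° − ε = 90° − 4.00° = 86.00°.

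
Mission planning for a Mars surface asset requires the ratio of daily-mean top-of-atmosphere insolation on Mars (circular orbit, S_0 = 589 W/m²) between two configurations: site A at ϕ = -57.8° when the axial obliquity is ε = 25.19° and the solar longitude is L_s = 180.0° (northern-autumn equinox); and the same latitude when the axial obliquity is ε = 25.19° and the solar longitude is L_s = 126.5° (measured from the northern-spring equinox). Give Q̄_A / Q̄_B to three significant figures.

Q̄_A / Q̄_B ≈ 4.03

— Configuration A (ϕ=-57.8°):
Solar declination: sin δ = sin ε · sin L_s = sin 25.19° × sin 180.0° = 0.00000, so δ = +0.000°.
cos h₀ = −tan(-57.8°) tan(+0.000°) = 0.0000, h₀ = 1.5708 rad.
Bracket: h₀ sin ϕ sin δ + cos ϕ cos δ sin h₀ = 1.5708×-0.84619×0.00000 + 0.53288×1.00000×1.00000 = -0.000000 + 0.532880 = 0.532880.
Q̄ = (S_0/π) × [bracket] = (589/π) × 0.532880 = 99.907 W/m².
— Configuration B (ϕ=-57.8°):
Solar declination: sin δ = sin ε · sin L_s = sin 25.19° × sin 126.5° = 0.34214, so δ = +20.007°.
cos h₀ = −tan(-57.8°) tan(+20.007°) = 0.5782, h₀ = 0.9543 rad.
Bracket: h₀ sin ϕ sin δ + cos ϕ cos δ sin h₀ = 0.9543×-0.84619×0.34214 + 0.53288×0.93965×0.81589 = -0.276285 + 0.408533 = 0.132248.
Q̄ = (S_0/π) × [bracket] = (589/π) × 0.132248 = 24.794 W/m².
Ratio Q̄_A / Q̄_B = 99.907 / 24.794 = 4.029.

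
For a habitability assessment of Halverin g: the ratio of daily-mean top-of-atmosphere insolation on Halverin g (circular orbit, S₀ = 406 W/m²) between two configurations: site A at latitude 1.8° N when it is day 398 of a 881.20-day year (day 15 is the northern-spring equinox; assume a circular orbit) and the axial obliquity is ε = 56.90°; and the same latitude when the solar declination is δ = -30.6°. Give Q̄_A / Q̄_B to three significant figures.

— Configuration A (φ=+1.8°):
Solar longitude: λ_s = 360° × (398 − 15)/881.20 = 156.468°.
sin δ = sin 56.90° × sin 156.468° = 0.33446, so δ = +19.540°.
cos H₀ = −tan(+1.8°) tan(+19.540°) = -0.0112, H₀ = 1.5819 rad.
Bracket: H₀ sin φ sin δ + cos φ cos δ sin H₀ = 1.5819×0.03141×0.33446 + 0.99951×0.94241×0.99994 = 0.016618 + 0.941892 = 0.958510.
Q̄ = (S₀/π) × [bracket] = (406/π) × 0.958510 = 123.87 W/m².
— Configuration B (φ=+1.8°):
cos H₀ = −tan(+1.8°) tan(-30.600°) = 0.0186, H₀ = 1.5522 rad.
Bracket: H₀ sin φ sin δ + cos φ cos δ sin H₀ = 1.5522×0.03141×-0.50904 + 0.99951×0.86074×0.99983 = -0.024818 + 0.860172 = 0.835354.
Q̄ = (S₀/π) × [bracket] = (406/π) × 0.835354 = 107.96 W/m².
Ratio Q̄_A / Q̄_B = 123.87 / 107.96 = 1.147.

Q̄_A / Q̄_B ≈ 1.15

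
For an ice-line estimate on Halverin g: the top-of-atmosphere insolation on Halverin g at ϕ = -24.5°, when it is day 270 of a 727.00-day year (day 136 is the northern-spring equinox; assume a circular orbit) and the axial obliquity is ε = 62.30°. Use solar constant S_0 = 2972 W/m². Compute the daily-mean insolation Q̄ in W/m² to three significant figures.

Solar longitude: L_s = 360° × (270 − 136)/727.00 = 66.355°.
sin δ = sin 62.30° × sin 66.355° = 0.81106, so δ = +54.200°.
cos h₀ = −tan(-24.5°) tan(+54.200°) = 0.6319, h₀ = 0.8868 rad.
Bracket: h₀ sin ϕ sin δ + cos ϕ cos δ sin h₀ = 0.8868×-0.41469×0.81106 + 0.90996×0.58496×0.77507 = -0.298265 + 0.412562 = 0.114297.
Q̄ = (S_0/π) × [bracket] = (2972/π) × 0.114297 = 108.1 W/m².

Q̄ ≈ 108 W/m²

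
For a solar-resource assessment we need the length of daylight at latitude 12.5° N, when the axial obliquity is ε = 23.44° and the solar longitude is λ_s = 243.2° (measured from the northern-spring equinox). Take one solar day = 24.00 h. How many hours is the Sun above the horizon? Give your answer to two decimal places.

Solar declination: sin δ = sin ε · sin λ_s = sin 23.44° × sin 243.2° = -0.35506, so δ = -20.797°.
cos H₀ = −tan φ · tan δ = −tan(+12.5°) × tan(-20.797°) = 0.0842, so H₀ = 1.4865 rad = 85.17°.
Daylight = 2H₀/(2π) × 24.00 h = (1.4865/π) × 24.00 = 11.36 h.

11.36 h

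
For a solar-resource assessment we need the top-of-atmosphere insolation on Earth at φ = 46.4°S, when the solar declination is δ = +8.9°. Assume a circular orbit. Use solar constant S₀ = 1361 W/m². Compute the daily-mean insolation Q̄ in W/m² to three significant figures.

cos H₀ = −tan(-46.4°) tan(+8.900°) = 0.1644, H₀ = 1.4056 rad.
Bracket: H₀ sin φ sin δ + cos φ cos δ sin H₀ = 1.4056×-0.72417×0.15471 + 0.68962×0.98796×0.98639 = -0.157478 + 0.672044 = 0.514566.
Q̄ = (S₀/π) × [bracket] = (1361/π) × 0.514566 = 222.9 W/m².

Q̄ ≈ 223 W/m²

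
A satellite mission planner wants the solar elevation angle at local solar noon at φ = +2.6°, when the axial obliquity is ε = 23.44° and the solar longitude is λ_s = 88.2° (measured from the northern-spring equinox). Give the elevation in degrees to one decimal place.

Solar declination: sin δ = sin ε · sin λ_s = sin 23.44° × sin 88.2° = 0.39759, so δ = +23.428°.
At local noon the hour angle is zero, so the zenith angle equals |φ − δ| = |+2.6° − (+23.428°)| = 20.828°.
Elevation = 90° − 20.828° = 69.2°.

69.2°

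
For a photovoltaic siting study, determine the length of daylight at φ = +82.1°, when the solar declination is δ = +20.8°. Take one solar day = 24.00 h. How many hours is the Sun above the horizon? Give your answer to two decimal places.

Sunrise equation: cos H₀ = −tan φ · tan δ = -2.7375 ≤ −1, so the Sun never sets (polar day) and H₀ = π.
Daylight = 2H₀/(2π) × 24.00 h = (3.1416/π) × 24.00 = 24.00 h.

24.00 h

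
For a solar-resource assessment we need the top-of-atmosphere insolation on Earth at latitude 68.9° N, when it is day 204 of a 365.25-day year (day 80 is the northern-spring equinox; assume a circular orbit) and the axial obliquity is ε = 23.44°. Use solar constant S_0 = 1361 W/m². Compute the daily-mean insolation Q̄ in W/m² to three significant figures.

Q̄ ≈ 430 W/m²

Solar longitude: L_s = 360° × (204 − 80)/365.25 = 122.218°.
sin δ = sin 23.44° × sin 122.218° = 0.33654, so δ = +19.666°.
cos h₀ = −tan(+68.9°) tan(+19.666°) = -0.9262, h₀ = 2.7550 rad.
Bracket: h₀ sin ϕ sin δ + cos ϕ cos δ sin h₀ = 2.7550×0.93295×0.33654 + 0.36000×0.94167×0.37705 = 0.865001 + 0.127820 = 0.992821.
Q̄ = (S_0/π) × [bracket] = (1361/π) × 0.992821 = 430.1 W/m².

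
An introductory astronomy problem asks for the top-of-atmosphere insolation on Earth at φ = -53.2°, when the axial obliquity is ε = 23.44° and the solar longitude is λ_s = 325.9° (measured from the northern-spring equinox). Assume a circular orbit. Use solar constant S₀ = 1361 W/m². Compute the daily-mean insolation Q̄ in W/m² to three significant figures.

Q̄ ≈ 386 W/m²

Solar declination: sin δ = sin ε · sin λ_s = sin 23.44° × sin 325.9° = -0.22302, so δ = -12.886°.
cos H₀ = −tan(-53.2°) tan(-12.886°) = -0.3058, H₀ = 1.8816 rad.
Bracket: H₀ sin φ sin δ + cos φ cos δ sin H₀ = 1.8816×-0.80073×-0.22302 + 0.59902×0.97481×0.95209 = 0.336014 + 0.555955 = 0.891969.
Q̄ = (S₀/π) × [bracket] = (1361/π) × 0.891969 = 386.4 W/m².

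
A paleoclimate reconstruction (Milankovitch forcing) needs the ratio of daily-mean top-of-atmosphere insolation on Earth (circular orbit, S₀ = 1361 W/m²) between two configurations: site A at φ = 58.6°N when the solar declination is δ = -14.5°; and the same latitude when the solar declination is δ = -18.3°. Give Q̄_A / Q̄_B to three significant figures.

Q̄_A / Q̄_B ≈ 1.45

— Configuration A (φ=+58.6°):
cos H₀ = −tan(+58.6°) tan(-14.500°) = 0.4237, H₀ = 1.1333 rad.
Bracket: H₀ sin φ sin δ + cos φ cos δ sin H₀ = 1.1333×0.85355×-0.25038 + 0.52101×0.96815×0.90581 = -0.242200 + 0.456905 = 0.214705.
Q̄ = (S₀/π) × [bracket] = (1361/π) × 0.214705 = 93.014 W/m².
— Configuration B (φ=+58.6°):
cos H₀ = −tan(+58.6°) tan(-18.300°) = 0.5418, H₀ = 0.9982 rad.
Bracket: H₀ sin φ sin δ + cos φ cos δ sin H₀ = 0.9982×0.85355×-0.31399 + 0.52101×0.94943×0.84051 = -0.267524 + 0.415769 = 0.148245.
Q̄ = (S₀/π) × [bracket] = (1361/π) × 0.148245 = 64.223 W/m².
Ratio Q̄_A / Q̄_B = 93.014 / 64.223 = 1.448.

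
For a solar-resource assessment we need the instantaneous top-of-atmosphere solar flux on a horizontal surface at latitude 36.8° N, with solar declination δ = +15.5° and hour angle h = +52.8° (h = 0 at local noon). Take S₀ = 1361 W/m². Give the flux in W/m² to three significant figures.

cos θ_z = sin φ sin δ + cos φ cos δ cos h = 0.160082 + 0.466514 = 0.626596.
Flux = S₀ · cos θ_z = 1361 × 0.626596 = 852.8 W/m².

853 W/m²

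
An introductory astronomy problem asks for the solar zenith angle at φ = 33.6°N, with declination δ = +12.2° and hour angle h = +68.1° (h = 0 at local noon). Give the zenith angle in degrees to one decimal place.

θ_z = 65.1°

cos θ_z = sin φ sin δ + cos φ cos δ cos h = 0.116945 + 0.303653 = 0.420598.
θ_z = arccos(0.420598) = 65.1°.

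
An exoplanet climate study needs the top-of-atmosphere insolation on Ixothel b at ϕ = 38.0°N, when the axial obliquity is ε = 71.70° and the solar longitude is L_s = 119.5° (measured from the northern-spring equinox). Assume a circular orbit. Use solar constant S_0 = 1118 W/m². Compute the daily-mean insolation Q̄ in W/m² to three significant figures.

Solar declination: sin δ = sin ε · sin L_s = sin 71.70° × sin 119.5° = 0.82634, so δ = +55.724°.
cos h₀ = −tan(+38.0°) tan(+55.724°) = -1.1464 ≤ −1 ⇒ polar day, h₀ = π.
Bracket: h₀ sin ϕ sin δ + cos ϕ cos δ sin h₀ = 3.1416×0.61566×0.82634 + 0.78801×0.56317×0.00000 = 1.598272 + 0.000000 = 1.598272.
Q̄ = (S_0/π) × [bracket] = (1118/π) × 1.598272 = 568.8 W/m².

Q̄ ≈ 569 W/m²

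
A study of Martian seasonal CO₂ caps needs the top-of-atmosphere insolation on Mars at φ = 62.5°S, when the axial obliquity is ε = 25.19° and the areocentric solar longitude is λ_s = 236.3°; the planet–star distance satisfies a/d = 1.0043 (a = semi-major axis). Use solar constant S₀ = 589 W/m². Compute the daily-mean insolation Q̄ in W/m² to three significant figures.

Q̄ ≈ 198 W/m²

sin δ = sin 25.19° × sin 236.3° = -0.35410, so δ = -20.738°.
cos H₀ = −tan(-62.5°) tan(-20.738°) = -0.7273, H₀ = 2.3852 rad.
Bracket: H₀ sin φ sin δ + cos φ cos δ sin H₀ = 2.3852×-0.88701×-0.35410 + 0.46175×0.93521×0.68628 = 0.749168 + 0.296359 = 1.045527.
Inverse-square distance factor (a/d)² = 1.0043² = 1.008618.
Q̄ = (S₀/π) × 1.008618 × [bracket] = (589/π) × 1.008618 × 1.045527 = 197.7 W/m².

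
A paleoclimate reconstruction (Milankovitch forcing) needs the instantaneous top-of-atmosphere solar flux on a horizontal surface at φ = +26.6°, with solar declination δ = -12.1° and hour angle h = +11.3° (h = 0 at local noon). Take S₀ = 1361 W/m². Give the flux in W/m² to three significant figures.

1.04e+03 W/m²

cos θ_z = sin φ sin δ + cos φ cos δ cos h = -0.093859 + 0.857341 = 0.763482.
Flux = S₀ · cos θ_z = 1361 × 0.763482 = 1039 W/m².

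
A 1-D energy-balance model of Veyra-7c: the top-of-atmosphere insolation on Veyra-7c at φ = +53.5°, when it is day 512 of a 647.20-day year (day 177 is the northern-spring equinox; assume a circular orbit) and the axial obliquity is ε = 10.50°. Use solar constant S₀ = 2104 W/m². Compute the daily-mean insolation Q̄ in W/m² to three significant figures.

Q̄ ≈ 381 W/m²

Solar longitude: λ_s = 360° × (512 − 177)/647.20 = 186.341°.
sin δ = sin 10.50° × sin 186.341° = -0.02013, so δ = -1.153°.
cos H₀ = −tan(+53.5°) tan(-1.153°) = 0.0272, H₀ = 1.5436 rad.
Bracket: H₀ sin φ sin δ + cos φ cos δ sin H₀ = 1.5436×0.80386×-0.02013 + 0.59482×0.99980×0.99963 = -0.024978 + 0.594481 = 0.569503.
Q̄ = (S₀/π) × [bracket] = (2104/π) × 0.569503 = 381.4 W/m².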